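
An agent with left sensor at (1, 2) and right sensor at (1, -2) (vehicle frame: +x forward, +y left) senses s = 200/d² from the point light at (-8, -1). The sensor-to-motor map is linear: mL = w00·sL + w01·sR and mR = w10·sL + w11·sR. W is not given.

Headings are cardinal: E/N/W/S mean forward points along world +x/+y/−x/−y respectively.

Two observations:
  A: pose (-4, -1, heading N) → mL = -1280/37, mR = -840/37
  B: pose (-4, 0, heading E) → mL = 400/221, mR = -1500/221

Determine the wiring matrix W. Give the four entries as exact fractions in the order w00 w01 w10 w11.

-1 1 -1/2 -1/2

obs A: pose=(-4,-1,N) → sL=40, sR=200/37, mL=-1280/37, mR=-840/37
obs B: pose=(-4,0,E) → sL=100/17, sR=100/13, mL=400/221, mR=-1500/221
sensor matrix S = [[40, 200/37], [100/17, 100/13]]; det S = 2256000/8177
solve [mL_A; mL_B] = S·[w00; w01] and [mR_A; mR_B] = S·[w10; w11]:
  w00 = -1, w01 = 1, w10 = -1/2, w11 = -1/2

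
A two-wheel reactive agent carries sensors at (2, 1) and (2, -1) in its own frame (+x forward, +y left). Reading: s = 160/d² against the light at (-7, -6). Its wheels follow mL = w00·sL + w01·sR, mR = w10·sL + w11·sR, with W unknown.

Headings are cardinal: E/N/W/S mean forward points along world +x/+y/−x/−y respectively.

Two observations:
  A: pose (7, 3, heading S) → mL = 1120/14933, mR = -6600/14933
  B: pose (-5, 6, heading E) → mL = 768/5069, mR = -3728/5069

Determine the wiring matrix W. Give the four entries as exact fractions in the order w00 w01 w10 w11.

obs A: pose=(7,3,S) → sL=80/137, sR=80/109, mL=1120/14933, mR=-6600/14933
obs B: pose=(-5,6,E) → sL=32/37, sR=160/137, mL=768/5069, mR=-3728/5069
sensor matrix S = [[80/137, 80/109], [32/37, 160/137]]; det S = 3573760/75695377
solve [mL_A; mL_B] = S·[w00; w01] and [mR_A; mR_B] = S·[w10; w11]:
  w00 = -1/2, w01 = 1/2, w10 = 1/2, w11 = -1

-1/2 1/2 1/2 -1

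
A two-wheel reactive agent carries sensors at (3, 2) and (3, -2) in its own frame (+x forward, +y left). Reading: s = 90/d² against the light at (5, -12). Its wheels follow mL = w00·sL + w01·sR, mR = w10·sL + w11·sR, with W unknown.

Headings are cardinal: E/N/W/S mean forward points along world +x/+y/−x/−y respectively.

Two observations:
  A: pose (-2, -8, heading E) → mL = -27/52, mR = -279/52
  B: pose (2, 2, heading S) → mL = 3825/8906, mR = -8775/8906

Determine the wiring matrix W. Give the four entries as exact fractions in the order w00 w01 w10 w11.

obs A: pose=(-2,-8,E) → sL=45/26, sR=9/2, mL=-27/52, mR=-279/52
obs B: pose=(2,2,S) → sL=45/61, sR=45/73, mL=3825/8906, mR=-8775/8906
sensor matrix S = [[45/26, 9/2], [45/61, 45/73]]; det S = -130410/57889
solve [mL_A; mL_B] = S·[w00; w01] and [mR_A; mR_B] = S·[w10; w11]:
  w00 = 1, w01 = -1/2, w10 = -1/2, w11 = -1

1 -1/2 -1/2 -1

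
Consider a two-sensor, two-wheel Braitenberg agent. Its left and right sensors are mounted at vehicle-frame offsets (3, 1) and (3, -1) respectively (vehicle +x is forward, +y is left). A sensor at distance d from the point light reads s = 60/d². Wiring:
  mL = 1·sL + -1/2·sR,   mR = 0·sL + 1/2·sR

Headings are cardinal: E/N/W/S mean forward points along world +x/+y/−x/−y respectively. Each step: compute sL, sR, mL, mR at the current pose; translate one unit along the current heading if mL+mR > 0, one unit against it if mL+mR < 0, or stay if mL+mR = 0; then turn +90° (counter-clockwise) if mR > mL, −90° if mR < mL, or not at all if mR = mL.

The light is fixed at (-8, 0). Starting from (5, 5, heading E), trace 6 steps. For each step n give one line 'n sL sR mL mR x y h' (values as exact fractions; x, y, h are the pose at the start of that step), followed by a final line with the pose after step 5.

0 15/73 15/68 945/9928 15/136 5 5 E
1 60/233 60/289 10350/67337 30/289 6 5 N
2 30/169 30/157 2175/26533 15/157 6 6 E
3 60/277 60/337 11910/93349 30/337 7 6 N
4 15/97 1/6 83/1164 1/12 7 7 E
5 12/65 60/389 2718/25285 30/389 8 7 N
final 8 8 E

n=0: pose=(5,5,E); sL=15/73, sR=15/68; mL=945/9928, mR=15/136; mL+mR=15/73 → advance +1; mR−mL=75/4964 → turn +1·90°
n=1: pose=(6,5,N); sL=60/233, sR=60/289; mL=10350/67337, mR=30/289; mL+mR=60/233 → advance +1; mR−mL=-3360/67337 → turn -1·90°
n=2: pose=(6,6,E); sL=30/169, sR=30/157; mL=2175/26533, mR=15/157; mL+mR=30/169 → advance +1; mR−mL=360/26533 → turn +1·90°
n=3: pose=(7,6,N); sL=60/277, sR=60/337; mL=11910/93349, mR=30/337; mL+mR=60/277 → advance +1; mR−mL=-3600/93349 → turn -1·90°
n=4: pose=(7,7,E); sL=15/97, sR=1/6; mL=83/1164, mR=1/12; mL+mR=15/97 → advance +1; mR−mL=7/582 → turn +1·90°
n=5: pose=(8,7,N); sL=12/65, sR=60/389; mL=2718/25285, mR=30/389; mL+mR=12/65 → advance +1; mR−mL=-768/25285 → turn -1·90°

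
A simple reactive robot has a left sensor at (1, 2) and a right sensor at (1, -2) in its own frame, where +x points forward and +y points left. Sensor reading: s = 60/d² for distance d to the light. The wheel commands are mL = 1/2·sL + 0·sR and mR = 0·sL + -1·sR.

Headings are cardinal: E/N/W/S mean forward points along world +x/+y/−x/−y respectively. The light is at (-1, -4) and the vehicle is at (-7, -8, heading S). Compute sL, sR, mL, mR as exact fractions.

left sensor world pos  = (-5, -9); dL² = 41
right sensor world pos = (-9, -9); dR² = 89
sL = 60/41 = 60/41
sR = 60/89 = 60/89
mL = 1/2·sL + 0·sR = 30/41
mR = 0·sL + -1·sR = -60/89

60/41 60/89 30/41 -60/89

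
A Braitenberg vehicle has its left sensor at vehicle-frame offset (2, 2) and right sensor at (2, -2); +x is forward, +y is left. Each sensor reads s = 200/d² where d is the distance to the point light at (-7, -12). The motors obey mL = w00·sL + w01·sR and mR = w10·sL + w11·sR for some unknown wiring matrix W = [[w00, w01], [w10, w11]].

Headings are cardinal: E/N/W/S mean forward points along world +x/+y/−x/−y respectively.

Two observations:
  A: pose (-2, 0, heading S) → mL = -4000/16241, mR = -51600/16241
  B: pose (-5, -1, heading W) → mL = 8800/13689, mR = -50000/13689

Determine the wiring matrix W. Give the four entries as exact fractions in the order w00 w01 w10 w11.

obs A: pose=(-2,0,S) → sL=200/149, sR=200/109, mL=-4000/16241, mR=-51600/16241
obs B: pose=(-5,-1,W) → sL=200/81, sR=200/169, mL=8800/13689, mR=-50000/13689
sensor matrix S = [[200/149, 200/109], [200/81, 200/169]]; det S = -654080000/222323049
solve [mL_A; mL_B] = S·[w00; w01] and [mR_A; mR_B] = S·[w10; w11]:
  w00 = 1/2, w01 = -1/2, w10 = -1, w11 = -1

1/2 -1/2 -1 -1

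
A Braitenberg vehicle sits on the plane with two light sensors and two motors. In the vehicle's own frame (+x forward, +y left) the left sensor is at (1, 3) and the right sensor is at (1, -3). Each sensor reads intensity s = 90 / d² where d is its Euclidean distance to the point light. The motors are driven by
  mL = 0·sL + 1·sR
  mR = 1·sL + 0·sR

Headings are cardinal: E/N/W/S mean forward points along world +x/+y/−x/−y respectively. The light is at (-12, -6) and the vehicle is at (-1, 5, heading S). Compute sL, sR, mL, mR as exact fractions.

left sensor world pos  = (2, 4); dL² = 296
right sensor world pos = (-4, 4); dR² = 164
sL = 90/296 = 45/148
sR = 90/164 = 45/82
mL = 0·sL + 1·sR = 45/82
mR = 1·sL + 0·sR = 45/148

45/148 45/82 45/82 45/148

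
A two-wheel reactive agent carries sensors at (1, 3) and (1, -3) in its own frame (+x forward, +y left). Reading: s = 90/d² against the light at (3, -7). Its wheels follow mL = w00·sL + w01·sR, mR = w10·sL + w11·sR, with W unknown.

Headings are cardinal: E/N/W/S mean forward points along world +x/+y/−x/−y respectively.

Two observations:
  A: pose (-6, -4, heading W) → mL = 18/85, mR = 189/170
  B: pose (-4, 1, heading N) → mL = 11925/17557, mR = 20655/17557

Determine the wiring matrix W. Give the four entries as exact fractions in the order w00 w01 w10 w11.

obs A: pose=(-6,-4,W) → sL=9/10, sR=45/68, mL=18/85, mR=189/170
obs B: pose=(-4,1,N) → sL=90/181, sR=90/97, mL=11925/17557, mR=20655/17557
sensor matrix S = [[9/10, 45/68], [90/181, 90/97]]; det S = 302049/596938
solve [mL_A; mL_B] = S·[w00; w01] and [mR_A; mR_B] = S·[w10; w11]:
  w00 = -1/2, w01 = 1, w10 = 1/2, w11 = 1

-1/2 1 1/2 1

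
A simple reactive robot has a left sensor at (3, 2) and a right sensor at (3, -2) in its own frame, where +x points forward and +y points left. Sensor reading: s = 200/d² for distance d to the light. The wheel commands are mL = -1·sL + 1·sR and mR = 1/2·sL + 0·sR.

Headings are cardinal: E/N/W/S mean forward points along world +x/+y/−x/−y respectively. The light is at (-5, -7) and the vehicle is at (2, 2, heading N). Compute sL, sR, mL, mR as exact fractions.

left sensor world pos  = (0, 5); dL² = 169
right sensor world pos = (4, 5); dR² = 225
sL = 200/169 = 200/169
sR = 200/225 = 8/9
mL = -1·sL + 1·sR = -448/1521
mR = 1/2·sL + 0·sR = 100/169

200/169 8/9 -448/1521 100/169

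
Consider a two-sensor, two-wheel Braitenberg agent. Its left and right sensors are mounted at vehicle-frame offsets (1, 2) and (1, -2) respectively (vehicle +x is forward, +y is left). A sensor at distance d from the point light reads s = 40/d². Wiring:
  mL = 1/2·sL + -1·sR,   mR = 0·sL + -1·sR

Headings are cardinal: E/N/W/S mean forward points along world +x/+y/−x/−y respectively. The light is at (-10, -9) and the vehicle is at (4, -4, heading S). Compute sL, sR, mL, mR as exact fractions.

left sensor world pos  = (6, -5); dL² = 272
right sensor world pos = (2, -5); dR² = 160
sL = 40/272 = 5/34
sR = 40/160 = 1/4
mL = 1/2·sL + -1·sR = -3/17
mR = 0·sL + -1·sR = -1/4

5/34 1/4 -3/17 -1/4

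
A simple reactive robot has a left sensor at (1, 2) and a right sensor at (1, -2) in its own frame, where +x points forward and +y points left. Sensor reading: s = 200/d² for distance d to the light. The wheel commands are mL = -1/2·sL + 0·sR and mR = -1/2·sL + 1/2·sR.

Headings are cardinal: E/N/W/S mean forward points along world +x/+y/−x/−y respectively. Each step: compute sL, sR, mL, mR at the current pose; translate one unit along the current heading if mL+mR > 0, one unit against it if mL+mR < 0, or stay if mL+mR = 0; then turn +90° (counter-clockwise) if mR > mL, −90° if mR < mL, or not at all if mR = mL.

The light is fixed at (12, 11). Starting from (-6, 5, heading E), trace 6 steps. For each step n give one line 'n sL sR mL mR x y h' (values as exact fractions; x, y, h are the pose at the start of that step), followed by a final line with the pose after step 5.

n=0: pose=(-6,5,E); sL=40/61, sR=200/353; mL=-20/61, mR=-960/21533; mL+mR=-8020/21533 → advance -1; mR−mL=100/353 → turn +1·90°
n=1: pose=(-7,5,N); sL=100/233, sR=100/157; mL=-50/233, mR=3800/36581; mL+mR=-4050/36581 → advance -1; mR−mL=50/157 → turn +1·90°
n=2: pose=(-7,4,W); sL=200/481, sR=8/17; mL=-100/481, mR=224/8177; mL+mR=-1476/8177 → advance -1; mR−mL=4/17 → turn +1·90°
n=3: pose=(-6,4,S); sL=5/8, sR=25/58; mL=-5/16, mR=-45/464; mL+mR=-95/232 → advance -1; mR−mL=25/116 → turn +1·90°
n=4: pose=(-6,5,E); sL=40/61, sR=200/353; mL=-20/61, mR=-960/21533; mL+mR=-8020/21533 → advance -1; mR−mL=100/353 → turn +1·90°
n=5: pose=(-7,5,N); sL=100/233, sR=100/157; mL=-50/233, mR=3800/36581; mL+mR=-4050/36581 → advance -1; mR−mL=50/157 → turn +1·90°

0 40/61 200/353 -20/61 -960/21533 -6 5 E
1 100/233 100/157 -50/233 3800/36581 -7 5 N
2 200/481 8/17 -100/481 224/8177 -7 4 W
3 5/8 25/58 -5/16 -45/464 -6 4 S
4 40/61 200/353 -20/61 -960/21533 -6 5 E
5 100/233 100/157 -50/233 3800/36581 -7 5 N
final -7 4 W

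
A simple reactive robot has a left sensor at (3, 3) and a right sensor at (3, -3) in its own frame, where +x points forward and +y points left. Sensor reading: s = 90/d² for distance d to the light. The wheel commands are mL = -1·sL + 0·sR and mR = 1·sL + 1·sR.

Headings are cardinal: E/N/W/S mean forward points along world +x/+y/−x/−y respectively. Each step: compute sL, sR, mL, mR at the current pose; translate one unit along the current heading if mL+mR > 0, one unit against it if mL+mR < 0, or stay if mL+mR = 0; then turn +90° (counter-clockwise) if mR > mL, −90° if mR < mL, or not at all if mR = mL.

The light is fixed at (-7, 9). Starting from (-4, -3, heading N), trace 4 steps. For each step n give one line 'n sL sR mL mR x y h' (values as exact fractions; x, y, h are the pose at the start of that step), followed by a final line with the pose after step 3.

n=0: pose=(-4,-3,N); sL=10/9, sR=10/13; mL=-10/9, mR=220/117; mL+mR=10/13 → advance +1; mR−mL=350/117 → turn +1·90°
n=1: pose=(-4,-2,W); sL=45/98, sR=45/32; mL=-45/98, mR=2925/1568; mL+mR=45/32 → advance +1; mR−mL=3645/1568 → turn +1·90°
n=2: pose=(-5,-2,S); sL=90/221, sR=90/197; mL=-90/221, mR=37620/43537; mL+mR=90/197 → advance +1; mR−mL=55350/43537 → turn +1·90°
n=3: pose=(-5,-3,E); sL=45/53, sR=9/25; mL=-45/53, mR=1602/1325; mL+mR=9/25 → advance +1; mR−mL=2727/1325 → turn +1·90°

0 10/9 10/13 -10/9 220/117 -4 -3 N
1 45/98 45/32 -45/98 2925/1568 -4 -2 W
2 90/221 90/197 -90/221 37620/43537 -5 -2 S
3 45/53 9/25 -45/53 1602/1325 -5 -3 E
final -4 -3 N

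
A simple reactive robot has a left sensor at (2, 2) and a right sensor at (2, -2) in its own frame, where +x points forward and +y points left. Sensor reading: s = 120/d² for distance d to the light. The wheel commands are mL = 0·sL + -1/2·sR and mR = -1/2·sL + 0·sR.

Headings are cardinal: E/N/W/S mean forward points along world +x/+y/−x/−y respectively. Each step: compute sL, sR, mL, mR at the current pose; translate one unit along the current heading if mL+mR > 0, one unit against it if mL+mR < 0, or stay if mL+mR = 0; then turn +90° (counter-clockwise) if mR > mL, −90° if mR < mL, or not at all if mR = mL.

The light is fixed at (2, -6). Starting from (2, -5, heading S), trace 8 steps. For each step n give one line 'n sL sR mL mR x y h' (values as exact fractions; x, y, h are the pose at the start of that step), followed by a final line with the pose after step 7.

n=0: pose=(2,-5,S); sL=24, sR=24; mL=-12, mR=-12; mL+mR=-24 → advance -1; mR−mL=0 → turn +0·90°
n=1: pose=(2,-4,S); sL=30, sR=30; mL=-15, mR=-15; mL+mR=-30 → advance -1; mR−mL=0 → turn +0·90°
n=2: pose=(2,-3,S); sL=24, sR=24; mL=-12, mR=-12; mL+mR=-24 → advance -1; mR−mL=0 → turn +0·90°
n=3: pose=(2,-2,S); sL=15, sR=15; mL=-15/2, mR=-15/2; mL+mR=-15 → advance -1; mR−mL=0 → turn +0·90°
n=4: pose=(2,-1,S); sL=120/13, sR=120/13; mL=-60/13, mR=-60/13; mL+mR=-120/13 → advance -1; mR−mL=0 → turn +0·90°
n=5: pose=(2,0,S); sL=6, sR=6; mL=-3, mR=-3; mL+mR=-6 → advance -1; mR−mL=0 → turn +0·90°
n=6: pose=(2,1,S); sL=120/29, sR=120/29; mL=-60/29, mR=-60/29; mL+mR=-120/29 → advance -1; mR−mL=0 → turn +0·90°
n=7: pose=(2,2,S); sL=3, sR=3; mL=-3/2, mR=-3/2; mL+mR=-3 → advance -1; mR−mL=0 → turn +0·90°

0 24 24 -12 -12 2 -5 S
1 30 30 -15 -15 2 -4 S
2 24 24 -12 -12 2 -3 S
3 15 15 -15/2 -15/2 2 -2 S
4 120/13 120/13 -60/13 -60/13 2 -1 S
5 6 6 -3 -3 2 0 S
6 120/29 120/29 -60/29 -60/29 2 1 S
7 3 3 -3/2 -3/2 2 2 S
final 2 3 S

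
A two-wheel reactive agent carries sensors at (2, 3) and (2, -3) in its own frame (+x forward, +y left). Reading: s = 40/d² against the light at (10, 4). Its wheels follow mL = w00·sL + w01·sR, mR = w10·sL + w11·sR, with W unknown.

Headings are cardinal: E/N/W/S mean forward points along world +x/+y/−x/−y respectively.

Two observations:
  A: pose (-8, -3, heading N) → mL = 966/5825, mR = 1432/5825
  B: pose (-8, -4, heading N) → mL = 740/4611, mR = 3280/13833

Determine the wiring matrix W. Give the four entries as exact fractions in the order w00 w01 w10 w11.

1 1/2 1 1

obs A: pose=(-8,-3,N) → sL=20/233, sR=4/25, mL=966/5825, mR=1432/5825
obs B: pose=(-8,-4,N) → sL=40/477, sR=40/261, mL=740/4611, mR=3280/13833
sensor matrix S = [[20/233, 4/25], [40/477, 40/261]]; det S = -1408/5371815
solve [mL_A; mL_B] = S·[w00; w01] and [mR_A; mR_B] = S·[w10; w11]:
  w00 = 1, w01 = 1/2, w10 = 1, w11 = 1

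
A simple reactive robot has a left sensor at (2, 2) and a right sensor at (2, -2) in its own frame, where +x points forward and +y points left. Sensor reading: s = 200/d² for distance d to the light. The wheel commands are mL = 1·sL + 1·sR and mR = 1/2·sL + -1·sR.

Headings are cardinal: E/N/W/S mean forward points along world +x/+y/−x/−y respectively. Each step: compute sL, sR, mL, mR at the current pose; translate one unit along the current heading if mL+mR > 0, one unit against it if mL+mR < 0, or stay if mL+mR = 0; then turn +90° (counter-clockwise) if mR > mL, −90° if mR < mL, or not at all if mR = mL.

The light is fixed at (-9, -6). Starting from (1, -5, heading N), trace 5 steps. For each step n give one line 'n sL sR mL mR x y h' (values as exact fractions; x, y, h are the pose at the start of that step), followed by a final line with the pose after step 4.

n=0: pose=(1,-5,N); sL=200/73, sR=200/153; mL=45200/11169, mR=700/11169; mL+mR=300/73 → advance +1; mR−mL=-44500/11169 → turn -1·90°
n=1: pose=(1,-4,E); sL=5/4, sR=25/18; mL=95/36, mR=-55/72; mL+mR=15/8 → advance +1; mR−mL=-245/72 → turn -1·90°
n=2: pose=(2,-4,S); sL=200/169, sR=200/81; mL=50000/13689, mR=-25700/13689; mL+mR=300/169 → advance +1; mR−mL=-75700/13689 → turn -1·90°
n=3: pose=(2,-5,W); sL=100/41, sR=20/9; mL=1720/369, mR=-370/369; mL+mR=150/41 → advance +1; mR−mL=-2090/369 → turn -1·90°
n=4: pose=(1,-5,N); sL=200/73, sR=200/153; mL=45200/11169, mR=700/11169; mL+mR=300/73 → advance +1; mR−mL=-44500/11169 → turn -1·90°

0 200/73 200/153 45200/11169 700/11169 1 -5 N
1 5/4 25/18 95/36 -55/72 1 -4 E
2 200/169 200/81 50000/13689 -25700/13689 2 -4 S
3 100/41 20/9 1720/369 -370/369 2 -5 W
4 200/73 200/153 45200/11169 700/11169 1 -5 N
final 1 -4 E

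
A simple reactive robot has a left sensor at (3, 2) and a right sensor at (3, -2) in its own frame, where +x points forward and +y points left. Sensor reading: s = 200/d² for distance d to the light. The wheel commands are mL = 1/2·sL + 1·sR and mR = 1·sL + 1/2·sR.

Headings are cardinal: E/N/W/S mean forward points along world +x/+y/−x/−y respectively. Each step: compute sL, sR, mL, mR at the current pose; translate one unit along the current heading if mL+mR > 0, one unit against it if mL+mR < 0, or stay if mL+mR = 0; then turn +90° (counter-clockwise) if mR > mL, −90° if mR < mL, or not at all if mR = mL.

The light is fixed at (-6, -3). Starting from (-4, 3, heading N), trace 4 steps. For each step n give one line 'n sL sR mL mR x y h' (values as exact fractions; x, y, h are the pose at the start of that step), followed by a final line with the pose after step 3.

n=0: pose=(-4,3,N); sL=200/81, sR=200/97; mL=25900/7857, mR=27500/7857; mL+mR=17800/2619 → advance +1; mR−mL=1600/7857 → turn +1·90°
n=1: pose=(-4,4,W); sL=100/13, sR=100/41; mL=3350/533, mR=4750/533; mL+mR=8100/533 → advance +1; mR−mL=1400/533 → turn +1·90°
n=2: pose=(-5,4,S); sL=8, sR=200/17; mL=268/17, mR=236/17; mL+mR=504/17 → advance +1; mR−mL=-32/17 → turn -1·90°
n=3: pose=(-5,3,W); sL=10, sR=50/17; mL=135/17, mR=195/17; mL+mR=330/17 → advance +1; mR−mL=60/17 → turn +1·90°

0 200/81 200/97 25900/7857 27500/7857 -4 3 N
1 100/13 100/41 3350/533 4750/533 -4 4 W
2 8 200/17 268/17 236/17 -5 4 S
3 10 50/17 135/17 195/17 -5 3 W
final -6 3 S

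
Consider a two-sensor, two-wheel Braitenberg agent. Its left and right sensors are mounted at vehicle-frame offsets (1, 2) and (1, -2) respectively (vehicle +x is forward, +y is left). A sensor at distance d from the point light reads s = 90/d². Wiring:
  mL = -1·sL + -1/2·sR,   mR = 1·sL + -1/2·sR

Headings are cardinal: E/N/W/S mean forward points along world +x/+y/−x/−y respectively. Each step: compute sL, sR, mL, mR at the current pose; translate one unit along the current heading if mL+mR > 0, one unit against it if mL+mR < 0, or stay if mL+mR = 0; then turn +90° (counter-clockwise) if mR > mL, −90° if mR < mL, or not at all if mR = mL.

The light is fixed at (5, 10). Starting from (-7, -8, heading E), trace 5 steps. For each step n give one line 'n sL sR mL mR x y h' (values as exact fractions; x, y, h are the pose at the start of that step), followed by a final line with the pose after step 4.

n=0: pose=(-7,-8,E); sL=90/377, sR=90/521; mL=-63855/196417, mR=29925/196417; mL+mR=-90/521 → advance -1; mR−mL=180/377 → turn +1·90°
n=1: pose=(-8,-8,N); sL=45/257, sR=9/41; mL=-6003/21074, mR=1377/21074; mL+mR=-9/41 → advance -1; mR−mL=90/257 → turn +1·90°
n=2: pose=(-8,-9,W); sL=90/637, sR=18/97; mL=-14463/61789, mR=2997/61789; mL+mR=-18/97 → advance -1; mR−mL=180/637 → turn +1·90°
n=3: pose=(-7,-9,S); sL=9/50, sR=45/298; mL=-3807/14900, mR=1557/14900; mL+mR=-45/298 → advance -1; mR−mL=9/25 → turn +1·90°
n=4: pose=(-7,-8,E); sL=90/377, sR=90/521; mL=-63855/196417, mR=29925/196417; mL+mR=-90/521 → advance -1; mR−mL=180/377 → turn +1·90°

0 90/377 90/521 -63855/196417 29925/196417 -7 -8 E
1 45/257 9/41 -6003/21074 1377/21074 -8 -8 N
2 90/637 18/97 -14463/61789 2997/61789 -8 -9 W
3 9/50 45/298 -3807/14900 1557/14900 -7 -9 S
4 90/377 90/521 -63855/196417 29925/196417 -7 -8 E
final -8 -8 N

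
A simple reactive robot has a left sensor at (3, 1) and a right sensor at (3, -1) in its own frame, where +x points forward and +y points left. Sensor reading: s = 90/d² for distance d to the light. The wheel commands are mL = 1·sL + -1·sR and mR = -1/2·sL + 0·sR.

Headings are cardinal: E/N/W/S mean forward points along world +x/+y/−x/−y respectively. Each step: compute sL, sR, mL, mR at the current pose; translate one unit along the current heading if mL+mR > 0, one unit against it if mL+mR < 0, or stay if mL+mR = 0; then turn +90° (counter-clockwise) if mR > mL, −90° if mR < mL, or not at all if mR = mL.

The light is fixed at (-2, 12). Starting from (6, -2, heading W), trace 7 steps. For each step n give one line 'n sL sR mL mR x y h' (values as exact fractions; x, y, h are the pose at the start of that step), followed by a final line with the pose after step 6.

0 9/25 45/97 -252/2425 -9/50 6 -2 W
1 18/37 90/221 648/8177 -9/37 7 -2 N
2 9/34 9/40 27/680 -9/68 7 -3 E
3 2/9 90/373 -64/3357 -1/9 6 -3 S
4 9/25 45/97 -252/2425 -9/50 6 -2 W
5 18/37 90/221 648/8177 -9/37 7 -2 N
6 9/34 9/40 27/680 -9/68 7 -3 E
final 6 -3 S

n=0: pose=(6,-2,W); sL=9/25, sR=45/97; mL=-252/2425, mR=-9/50; mL+mR=-1377/4850 → advance -1; mR−mL=-369/4850 → turn -1·90°
n=1: pose=(7,-2,N); sL=18/37, sR=90/221; mL=648/8177, mR=-9/37; mL+mR=-1341/8177 → advance -1; mR−mL=-2637/8177 → turn -1·90°
n=2: pose=(7,-3,E); sL=9/34, sR=9/40; mL=27/680, mR=-9/68; mL+mR=-63/680 → advance -1; mR−mL=-117/680 → turn -1·90°
n=3: pose=(6,-3,S); sL=2/9, sR=90/373; mL=-64/3357, mR=-1/9; mL+mR=-437/3357 → advance -1; mR−mL=-103/1119 → turn -1·90°
n=4: pose=(6,-2,W); sL=9/25, sR=45/97; mL=-252/2425, mR=-9/50; mL+mR=-1377/4850 → advance -1; mR−mL=-369/4850 → turn -1·90°
n=5: pose=(7,-2,N); sL=18/37, sR=90/221; mL=648/8177, mR=-9/37; mL+mR=-1341/8177 → advance -1; mR−mL=-2637/8177 → turn -1·90°
n=6: pose=(7,-3,E); sL=9/34, sR=9/40; mL=27/680, mR=-9/68; mL+mR=-63/680 → advance -1; mR−mL=-117/680 → turn -1·90°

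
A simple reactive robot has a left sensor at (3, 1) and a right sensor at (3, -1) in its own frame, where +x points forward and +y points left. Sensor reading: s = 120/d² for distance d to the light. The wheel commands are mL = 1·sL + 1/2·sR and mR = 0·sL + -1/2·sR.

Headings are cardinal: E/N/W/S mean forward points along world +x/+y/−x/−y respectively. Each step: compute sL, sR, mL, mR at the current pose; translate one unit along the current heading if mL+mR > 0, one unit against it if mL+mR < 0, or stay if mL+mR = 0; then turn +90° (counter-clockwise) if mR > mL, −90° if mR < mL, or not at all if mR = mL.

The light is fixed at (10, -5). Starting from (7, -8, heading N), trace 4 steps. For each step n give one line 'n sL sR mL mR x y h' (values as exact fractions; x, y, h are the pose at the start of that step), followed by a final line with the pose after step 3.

n=0: pose=(7,-8,N); sL=15/2, sR=30; mL=45/2, mR=-15; mL+mR=15/2 → advance +1; mR−mL=-75/2 → turn -1·90°
n=1: pose=(7,-7,E); sL=120, sR=40/3; mL=380/3, mR=-20/3; mL+mR=120 → advance +1; mR−mL=-400/3 → turn -1·90°
n=2: pose=(8,-7,S); sL=60/13, sR=60/17; mL=1410/221, mR=-30/17; mL+mR=60/13 → advance +1; mR−mL=-1800/221 → turn -1·90°
n=3: pose=(8,-8,W); sL=120/41, sR=120/29; mL=5940/1189, mR=-60/29; mL+mR=120/41 → advance +1; mR−mL=-8400/1189 → turn -1·90°

0 15/2 30 45/2 -15 7 -8 N
1 120 40/3 380/3 -20/3 7 -7 E
2 60/13 60/17 1410/221 -30/17 8 -7 S
3 120/41 120/29 5940/1189 -60/29 8 -8 W
final 7 -8 N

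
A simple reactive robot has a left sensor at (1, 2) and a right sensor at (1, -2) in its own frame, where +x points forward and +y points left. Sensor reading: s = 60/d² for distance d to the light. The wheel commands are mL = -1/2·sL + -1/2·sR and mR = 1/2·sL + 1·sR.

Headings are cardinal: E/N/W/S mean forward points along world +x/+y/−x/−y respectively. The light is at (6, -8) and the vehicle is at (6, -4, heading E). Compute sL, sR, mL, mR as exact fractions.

left sensor world pos  = (7, -2); dL² = 37
right sensor world pos = (7, -6); dR² = 5
sL = 60/37 = 60/37
sR = 60/5 = 12
mL = -1/2·sL + -1/2·sR = -252/37
mR = 1/2·sL + 1·sR = 474/37

60/37 12 -252/37 474/37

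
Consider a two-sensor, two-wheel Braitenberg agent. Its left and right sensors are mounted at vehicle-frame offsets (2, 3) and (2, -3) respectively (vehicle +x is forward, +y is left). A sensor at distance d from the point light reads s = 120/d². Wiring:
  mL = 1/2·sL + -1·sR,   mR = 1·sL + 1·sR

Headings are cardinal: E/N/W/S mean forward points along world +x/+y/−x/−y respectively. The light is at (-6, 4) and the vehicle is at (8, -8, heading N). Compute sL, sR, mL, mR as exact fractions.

left sensor world pos  = (5, -6); dL² = 221
right sensor world pos = (11, -6); dR² = 389
sL = 120/221 = 120/221
sR = 120/389 = 120/389
mL = 1/2·sL + -1·sR = -3180/85969
mR = 1·sL + 1·sR = 73200/85969

120/221 120/389 -3180/85969 73200/85969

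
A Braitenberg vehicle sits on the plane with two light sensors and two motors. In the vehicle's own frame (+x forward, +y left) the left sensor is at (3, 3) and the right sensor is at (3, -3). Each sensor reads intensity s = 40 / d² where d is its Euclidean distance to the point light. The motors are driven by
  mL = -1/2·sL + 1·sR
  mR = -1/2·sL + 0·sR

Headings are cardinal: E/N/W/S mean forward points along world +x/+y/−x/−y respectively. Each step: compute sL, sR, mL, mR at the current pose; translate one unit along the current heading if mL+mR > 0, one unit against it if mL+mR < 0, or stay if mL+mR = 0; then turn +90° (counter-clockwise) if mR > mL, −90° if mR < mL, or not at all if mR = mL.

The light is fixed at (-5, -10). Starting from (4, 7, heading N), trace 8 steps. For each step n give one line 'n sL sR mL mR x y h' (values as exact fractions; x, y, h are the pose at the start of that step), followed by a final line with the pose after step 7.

0 10/109 5/68 205/7412 -5/109 4 7 N
1 8/101 40/313 2788/31613 -4/101 4 6 E
2 20/169 20/109 2290/18421 -10/169 5 6 S
3 40/193 40/373 260/71989 -20/193 5 5 W
4 10/97 1/13 32/1261 -5/97 6 5 N
5 8/97 40/317 2612/30749 -4/97 6 4 E
6 20/173 20/101 2450/17473 -10/173 7 4 S
7 40/181 40/337 500/60997 -20/181 7 3 W
final 8 3 N

n=0: pose=(4,7,N); sL=10/109, sR=5/68; mL=205/7412, mR=-5/109; mL+mR=-135/7412 → advance -1; mR−mL=-5/68 → turn -1·90°
n=1: pose=(4,6,E); sL=8/101, sR=40/313; mL=2788/31613, mR=-4/101; mL+mR=1536/31613 → advance +1; mR−mL=-40/313 → turn -1·90°
n=2: pose=(5,6,S); sL=20/169, sR=20/109; mL=2290/18421, mR=-10/169; mL+mR=1200/18421 → advance +1; mR−mL=-20/109 → turn -1·90°
n=3: pose=(5,5,W); sL=40/193, sR=40/373; mL=260/71989, mR=-20/193; mL+mR=-7200/71989 → advance -1; mR−mL=-40/373 → turn -1·90°
n=4: pose=(6,5,N); sL=10/97, sR=1/13; mL=32/1261, mR=-5/97; mL+mR=-33/1261 → advance -1; mR−mL=-1/13 → turn -1·90°
n=5: pose=(6,4,E); sL=8/97, sR=40/317; mL=2612/30749, mR=-4/97; mL+mR=1344/30749 → advance +1; mR−mL=-40/317 → turn -1·90°
n=6: pose=(7,4,S); sL=20/173, sR=20/101; mL=2450/17473, mR=-10/173; mL+mR=1440/17473 → advance +1; mR−mL=-20/101 → turn -1·90°
n=7: pose=(7,3,W); sL=40/181, sR=40/337; mL=500/60997, mR=-20/181; mL+mR=-6240/60997 → advance -1; mR−mL=-40/337 → turn -1·90°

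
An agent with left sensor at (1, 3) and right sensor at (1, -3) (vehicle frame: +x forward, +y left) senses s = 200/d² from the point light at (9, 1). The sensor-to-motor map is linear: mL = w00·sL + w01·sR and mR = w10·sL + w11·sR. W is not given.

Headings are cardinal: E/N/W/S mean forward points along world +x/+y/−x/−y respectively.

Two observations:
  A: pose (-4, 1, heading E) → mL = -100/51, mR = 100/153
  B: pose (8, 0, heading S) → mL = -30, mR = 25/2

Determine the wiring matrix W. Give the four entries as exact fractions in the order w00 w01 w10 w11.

-1 -1/2 1/2 0

obs A: pose=(-4,1,E) → sL=200/153, sR=200/153, mL=-100/51, mR=100/153
obs B: pose=(8,0,S) → sL=25, sR=10, mL=-30, mR=25/2
sensor matrix S = [[200/153, 200/153], [25, 10]]; det S = -1000/51
solve [mL_A; mL_B] = S·[w00; w01] and [mR_A; mR_B] = S·[w10; w11]:
  w00 = -1, w01 = -1/2, w10 = 1/2, w11 = 0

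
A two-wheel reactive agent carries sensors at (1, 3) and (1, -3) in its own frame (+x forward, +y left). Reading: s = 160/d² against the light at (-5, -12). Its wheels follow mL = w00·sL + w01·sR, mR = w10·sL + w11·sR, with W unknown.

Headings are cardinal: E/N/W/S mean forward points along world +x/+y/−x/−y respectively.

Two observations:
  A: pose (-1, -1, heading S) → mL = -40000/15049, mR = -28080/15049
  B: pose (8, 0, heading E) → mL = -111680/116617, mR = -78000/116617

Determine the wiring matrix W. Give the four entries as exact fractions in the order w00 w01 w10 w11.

-1 -1 -1 -1/2

obs A: pose=(-1,-1,S) → sL=160/149, sR=160/101, mL=-40000/15049, mR=-28080/15049
obs B: pose=(8,0,E) → sL=160/421, sR=160/277, mL=-111680/116617, mR=-78000/116617
sensor matrix S = [[160/149, 160/101], [160/421, 160/277]]; det S = 31948800/1754969233
solve [mL_A; mL_B] = S·[w00; w01] and [mR_A; mR_B] = S·[w10; w11]:
  w00 = -1, w01 = -1, w10 = -1, w11 = -1/2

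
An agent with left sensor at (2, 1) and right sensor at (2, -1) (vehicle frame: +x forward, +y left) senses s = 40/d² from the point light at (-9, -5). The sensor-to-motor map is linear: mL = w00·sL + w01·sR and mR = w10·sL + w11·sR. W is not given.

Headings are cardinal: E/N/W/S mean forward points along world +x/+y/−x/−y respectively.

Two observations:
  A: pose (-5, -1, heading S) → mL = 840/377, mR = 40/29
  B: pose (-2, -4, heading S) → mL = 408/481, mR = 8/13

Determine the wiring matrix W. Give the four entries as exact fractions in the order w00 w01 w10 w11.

obs A: pose=(-5,-1,S) → sL=40/29, sR=40/13, mL=840/377, mR=40/29
obs B: pose=(-2,-4,S) → sL=8/13, sR=40/37, mL=408/481, mR=8/13
sensor matrix S = [[40/29, 40/13], [8/13, 40/37]]; det S = -72960/181337
solve [mL_A; mL_B] = S·[w00; w01] and [mR_A; mR_B] = S·[w10; w11]:
  w00 = 1/2, w01 = 1/2, w10 = 1, w11 = 0

1/2 1/2 1 0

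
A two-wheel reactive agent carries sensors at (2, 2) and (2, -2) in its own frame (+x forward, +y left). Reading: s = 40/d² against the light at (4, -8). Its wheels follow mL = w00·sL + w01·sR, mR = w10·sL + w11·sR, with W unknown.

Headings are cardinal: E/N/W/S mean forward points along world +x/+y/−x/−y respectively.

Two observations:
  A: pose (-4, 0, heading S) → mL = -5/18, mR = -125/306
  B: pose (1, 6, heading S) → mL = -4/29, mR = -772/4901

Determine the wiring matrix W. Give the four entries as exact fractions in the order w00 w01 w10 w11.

obs A: pose=(-4,0,S) → sL=5/9, sR=5/17, mL=-5/18, mR=-125/306
obs B: pose=(1,6,S) → sL=8/29, sR=40/169, mL=-4/29, mR=-772/4901
sensor matrix S = [[5/9, 5/17], [8/29, 40/169]]; det S = 37760/749853
solve [mL_A; mL_B] = S·[w00; w01] and [mR_A; mR_B] = S·[w10; w11]:
  w00 = -1/2, w01 = 0, w10 = -1, w11 = 1/2

-1/2 0 -1 1/2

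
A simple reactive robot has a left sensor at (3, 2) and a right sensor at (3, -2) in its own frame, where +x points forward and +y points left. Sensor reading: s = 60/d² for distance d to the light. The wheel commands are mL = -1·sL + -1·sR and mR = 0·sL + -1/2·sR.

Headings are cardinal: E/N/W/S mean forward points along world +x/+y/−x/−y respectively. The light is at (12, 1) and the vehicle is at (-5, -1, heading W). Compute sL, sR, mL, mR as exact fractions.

15/104 3/20 -153/520 -3/40

left sensor world pos  = (-8, -3); dL² = 416
right sensor world pos = (-8, 1); dR² = 400
sL = 60/416 = 15/104
sR = 60/400 = 3/20
mL = -1·sL + -1·sR = -153/520
mR = 0·sL + -1/2·sR = -3/40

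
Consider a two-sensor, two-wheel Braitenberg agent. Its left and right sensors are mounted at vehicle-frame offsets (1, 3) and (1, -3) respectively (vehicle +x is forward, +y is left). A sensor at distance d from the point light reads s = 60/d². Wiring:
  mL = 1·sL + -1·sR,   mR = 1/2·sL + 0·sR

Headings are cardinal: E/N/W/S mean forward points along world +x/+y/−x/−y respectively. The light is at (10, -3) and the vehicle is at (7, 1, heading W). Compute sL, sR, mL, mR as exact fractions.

left sensor world pos  = (6, -2); dL² = 17
right sensor world pos = (6, 4); dR² = 65
sL = 60/17 = 60/17
sR = 60/65 = 12/13
mL = 1·sL + -1·sR = 576/221
mR = 1/2·sL + 0·sR = 30/17

60/17 12/13 576/221 30/17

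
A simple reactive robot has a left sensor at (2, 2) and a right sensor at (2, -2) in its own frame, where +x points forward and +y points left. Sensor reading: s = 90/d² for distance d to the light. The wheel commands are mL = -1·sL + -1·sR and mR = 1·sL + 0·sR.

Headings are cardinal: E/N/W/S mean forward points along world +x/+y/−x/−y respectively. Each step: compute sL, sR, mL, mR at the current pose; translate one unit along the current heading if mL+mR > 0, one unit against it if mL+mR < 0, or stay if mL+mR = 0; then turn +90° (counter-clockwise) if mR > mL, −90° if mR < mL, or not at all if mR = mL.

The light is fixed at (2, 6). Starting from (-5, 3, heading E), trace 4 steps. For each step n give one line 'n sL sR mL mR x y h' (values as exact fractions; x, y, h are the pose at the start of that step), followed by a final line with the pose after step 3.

n=0: pose=(-5,3,E); sL=45/13, sR=9/5; mL=-342/65, mR=45/13; mL+mR=-9/5 → advance -1; mR−mL=567/65 → turn +1·90°
n=1: pose=(-6,3,N); sL=90/101, sR=90/37; mL=-12420/3737, mR=90/101; mL+mR=-90/37 → advance -1; mR−mL=15750/3737 → turn +1·90°
n=2: pose=(-6,2,W); sL=45/68, sR=45/52; mL=-675/442, mR=45/68; mL+mR=-45/52 → advance -1; mR−mL=1935/884 → turn +1·90°
n=3: pose=(-5,2,S); sL=90/61, sR=10/13; mL=-1780/793, mR=90/61; mL+mR=-10/13 → advance -1; mR−mL=2950/793 → turn +1·90°

0 45/13 9/5 -342/65 45/13 -5 3 E
1 90/101 90/37 -12420/3737 90/101 -6 3 N
2 45/68 45/52 -675/442 45/68 -6 2 W
3 90/61 10/13 -1780/793 90/61 -5 2 S
final -5 3 E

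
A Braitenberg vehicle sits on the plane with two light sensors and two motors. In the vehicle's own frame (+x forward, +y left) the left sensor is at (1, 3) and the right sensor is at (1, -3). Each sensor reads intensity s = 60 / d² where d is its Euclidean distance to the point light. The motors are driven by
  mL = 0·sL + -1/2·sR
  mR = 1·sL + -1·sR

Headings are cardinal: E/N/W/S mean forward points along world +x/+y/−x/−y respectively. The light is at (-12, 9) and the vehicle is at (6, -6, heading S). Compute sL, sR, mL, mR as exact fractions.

60/697 60/481 -30/481 -12960/335257

left sensor world pos  = (9, -7); dL² = 697
right sensor world pos = (3, -7); dR² = 481
sL = 60/697 = 60/697
sR = 60/481 = 60/481
mL = 0·sL + -1/2·sR = -30/481
mR = 1·sL + -1·sR = -12960/335257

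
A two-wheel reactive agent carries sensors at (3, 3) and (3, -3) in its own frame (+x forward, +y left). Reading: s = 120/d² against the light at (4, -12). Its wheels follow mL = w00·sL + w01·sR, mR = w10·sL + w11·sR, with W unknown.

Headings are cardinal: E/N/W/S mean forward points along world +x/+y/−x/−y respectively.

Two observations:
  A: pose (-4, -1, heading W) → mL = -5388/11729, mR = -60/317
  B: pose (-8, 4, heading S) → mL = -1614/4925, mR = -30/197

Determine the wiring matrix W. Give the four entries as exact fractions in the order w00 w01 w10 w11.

obs A: pose=(-4,-1,W) → sL=24/37, sR=120/317, mL=-5388/11729, mR=-60/317
obs B: pose=(-8,4,S) → sL=12/25, sR=60/197, mL=-1614/4925, mR=-30/197
sensor matrix S = [[24/37, 120/317], [12/25, 60/197]]; det S = 183168/11553065
solve [mL_A; mL_B] = S·[w00; w01] and [mR_A; mR_B] = S·[w10; w11]:
  w00 = -1, w01 = 1/2, w10 = 0, w11 = -1/2

-1 1/2 0 -1/2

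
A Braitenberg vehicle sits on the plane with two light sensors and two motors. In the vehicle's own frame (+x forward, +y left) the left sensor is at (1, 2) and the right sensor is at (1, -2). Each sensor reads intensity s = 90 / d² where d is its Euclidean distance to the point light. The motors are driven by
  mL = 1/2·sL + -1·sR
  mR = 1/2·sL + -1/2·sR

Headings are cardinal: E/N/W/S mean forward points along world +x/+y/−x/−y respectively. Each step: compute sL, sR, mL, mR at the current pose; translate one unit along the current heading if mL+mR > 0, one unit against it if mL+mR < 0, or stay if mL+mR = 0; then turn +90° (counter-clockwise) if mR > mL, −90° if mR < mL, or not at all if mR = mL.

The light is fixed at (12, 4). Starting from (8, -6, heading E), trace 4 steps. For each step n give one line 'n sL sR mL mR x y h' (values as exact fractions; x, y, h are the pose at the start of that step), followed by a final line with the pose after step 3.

0 90/73 10/17 35/1241 400/1241 8 -6 E
1 45/53 45/41 -2925/4346 -270/2173 9 -6 N
2 18/37 90/97 -2457/3589 -792/3589 9 -7 W
3 5/8 9/16 -1/4 1/32 10 -7 S
final 10 -6 E

n=0: pose=(8,-6,E); sL=90/73, sR=10/17; mL=35/1241, mR=400/1241; mL+mR=435/1241 → advance +1; mR−mL=5/17 → turn +1·90°
n=1: pose=(9,-6,N); sL=45/53, sR=45/41; mL=-2925/4346, mR=-270/2173; mL+mR=-3465/4346 → advance -1; mR−mL=45/82 → turn +1·90°
n=2: pose=(9,-7,W); sL=18/37, sR=90/97; mL=-2457/3589, mR=-792/3589; mL+mR=-3249/3589 → advance -1; mR−mL=45/97 → turn +1·90°
n=3: pose=(10,-7,S); sL=5/8, sR=9/16; mL=-1/4, mR=1/32; mL+mR=-7/32 → advance -1; mR−mL=9/32 → turn +1·90°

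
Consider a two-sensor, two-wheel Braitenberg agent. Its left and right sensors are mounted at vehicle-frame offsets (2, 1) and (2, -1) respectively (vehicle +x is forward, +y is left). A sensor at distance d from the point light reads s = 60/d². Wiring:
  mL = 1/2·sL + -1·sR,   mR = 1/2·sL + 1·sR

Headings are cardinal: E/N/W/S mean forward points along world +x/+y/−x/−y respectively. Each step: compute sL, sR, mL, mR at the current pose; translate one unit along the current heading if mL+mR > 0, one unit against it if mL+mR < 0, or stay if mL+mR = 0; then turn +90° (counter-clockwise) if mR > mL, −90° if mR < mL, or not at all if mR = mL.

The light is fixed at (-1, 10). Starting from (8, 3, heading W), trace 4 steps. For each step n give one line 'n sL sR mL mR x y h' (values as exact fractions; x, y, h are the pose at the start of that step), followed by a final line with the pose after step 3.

n=0: pose=(8,3,W); sL=60/113, sR=12/17; mL=-846/1921, mR=1866/1921; mL+mR=60/113 → advance +1; mR−mL=24/17 → turn +1·90°
n=1: pose=(7,3,S); sL=10/27, sR=6/13; mL=-97/351, mR=227/351; mL+mR=10/27 → advance +1; mR−mL=12/13 → turn +1·90°
n=2: pose=(7,2,E); sL=60/149, sR=60/181; mL=-3510/26969, mR=14370/26969; mL+mR=60/149 → advance +1; mR−mL=120/181 → turn +1·90°
n=3: pose=(8,2,N); sL=3/5, sR=15/34; mL=-12/85, mR=63/85; mL+mR=3/5 → advance +1; mR−mL=15/17 → turn +1·90°

0 60/113 12/17 -846/1921 1866/1921 8 3 W
1 10/27 6/13 -97/351 227/351 7 3 S
2 60/149 60/181 -3510/26969 14370/26969 7 2 E
3 3/5 15/34 -12/85 63/85 8 2 N
final 8 3 W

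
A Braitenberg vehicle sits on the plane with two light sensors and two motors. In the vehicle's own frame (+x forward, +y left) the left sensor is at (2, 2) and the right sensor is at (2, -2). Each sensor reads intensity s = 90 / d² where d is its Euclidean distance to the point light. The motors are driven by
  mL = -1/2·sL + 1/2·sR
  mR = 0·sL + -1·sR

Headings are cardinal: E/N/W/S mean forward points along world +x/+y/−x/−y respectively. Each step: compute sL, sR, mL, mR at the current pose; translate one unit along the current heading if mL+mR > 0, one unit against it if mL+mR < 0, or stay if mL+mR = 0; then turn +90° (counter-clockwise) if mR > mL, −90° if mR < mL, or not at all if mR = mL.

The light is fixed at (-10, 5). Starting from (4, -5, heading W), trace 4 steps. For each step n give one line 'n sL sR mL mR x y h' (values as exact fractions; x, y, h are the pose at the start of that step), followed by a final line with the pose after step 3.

0 5/16 45/104 25/416 -45/104 4 -5 W
1 90/233 90/353 -5400/82249 -90/353 5 -5 N
2 9/37 45/229 -198/8473 -45/229 5 -6 E
3 18/85 90/313 1008/26605 -90/313 4 -6 S
final 4 -5 W

n=0: pose=(4,-5,W); sL=5/16, sR=45/104; mL=25/416, mR=-45/104; mL+mR=-155/416 → advance -1; mR−mL=-205/416 → turn -1·90°
n=1: pose=(5,-5,N); sL=90/233, sR=90/353; mL=-5400/82249, mR=-90/353; mL+mR=-26370/82249 → advance -1; mR−mL=-15570/82249 → turn -1·90°
n=2: pose=(5,-6,E); sL=9/37, sR=45/229; mL=-198/8473, mR=-45/229; mL+mR=-1863/8473 → advance -1; mR−mL=-1467/8473 → turn -1·90°
n=3: pose=(4,-6,S); sL=18/85, sR=90/313; mL=1008/26605, mR=-90/313; mL+mR=-6642/26605 → advance -1; mR−mL=-8658/26605 → turn -1·90°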